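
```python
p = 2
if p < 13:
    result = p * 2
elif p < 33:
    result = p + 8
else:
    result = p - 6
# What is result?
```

Trace (tracking result):
p = 2  # -> p = 2
if p < 13:  # condition is True
    result = p * 2  # -> result = 4

Answer: 4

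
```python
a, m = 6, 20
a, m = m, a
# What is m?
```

Trace (tracking m):
a, m = (6, 20)  # -> a = 6, m = 20
a, m = (m, a)  # -> a = 20, m = 6

Answer: 6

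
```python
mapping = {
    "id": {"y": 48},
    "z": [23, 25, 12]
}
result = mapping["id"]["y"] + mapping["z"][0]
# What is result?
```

Trace (tracking result):
mapping = {'id': {'y': 48}, 'z': [23, 25, 12]}  # -> mapping = {'id': {'y': 48}, 'z': [23, 25, 12]}
result = mapping['id']['y'] + mapping['z'][0]  # -> result = 71

Answer: 71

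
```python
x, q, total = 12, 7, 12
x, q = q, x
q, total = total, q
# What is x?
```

Trace (tracking x):
x, q, total = (12, 7, 12)  # -> x = 12, q = 7, total = 12
x, q = (q, x)  # -> x = 7, q = 12
q, total = (total, q)  # -> q = 12, total = 12

Answer: 7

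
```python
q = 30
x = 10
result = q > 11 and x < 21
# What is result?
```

Trace (tracking result):
q = 30  # -> q = 30
x = 10  # -> x = 10
result = q > 11 and x < 21  # -> result = True

Answer: True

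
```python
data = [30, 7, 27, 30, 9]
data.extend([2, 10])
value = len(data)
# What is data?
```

Answer: [30, 7, 27, 30, 9, 2, 10]

Derivation:
Trace (tracking data):
data = [30, 7, 27, 30, 9]  # -> data = [30, 7, 27, 30, 9]
data.extend([2, 10])  # -> data = [30, 7, 27, 30, 9, 2, 10]
value = len(data)  # -> value = 7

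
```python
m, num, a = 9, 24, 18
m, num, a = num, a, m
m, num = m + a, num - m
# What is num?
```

Trace (tracking num):
m, num, a = (9, 24, 18)  # -> m = 9, num = 24, a = 18
m, num, a = (num, a, m)  # -> m = 24, num = 18, a = 9
m, num = (m + a, num - m)  # -> m = 33, num = -6

Answer: -6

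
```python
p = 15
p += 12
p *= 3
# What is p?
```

Answer: 81

Derivation:
Trace (tracking p):
p = 15  # -> p = 15
p += 12  # -> p = 27
p *= 3  # -> p = 81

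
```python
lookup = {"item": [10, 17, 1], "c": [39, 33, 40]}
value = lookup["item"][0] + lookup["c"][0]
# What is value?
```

Answer: 49

Derivation:
Trace (tracking value):
lookup = {'item': [10, 17, 1], 'c': [39, 33, 40]}  # -> lookup = {'item': [10, 17, 1], 'c': [39, 33, 40]}
value = lookup['item'][0] + lookup['c'][0]  # -> value = 49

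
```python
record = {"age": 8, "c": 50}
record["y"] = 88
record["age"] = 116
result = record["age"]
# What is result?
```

Trace (tracking result):
record = {'age': 8, 'c': 50}  # -> record = {'age': 8, 'c': 50}
record['y'] = 88  # -> record = {'age': 8, 'c': 50, 'y': 88}
record['age'] = 116  # -> record = {'age': 116, 'c': 50, 'y': 88}
result = record['age']  # -> result = 116

Answer: 116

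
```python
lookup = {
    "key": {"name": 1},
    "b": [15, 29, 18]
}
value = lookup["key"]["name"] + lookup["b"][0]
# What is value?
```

Answer: 16

Derivation:
Trace (tracking value):
lookup = {'key': {'name': 1}, 'b': [15, 29, 18]}  # -> lookup = {'key': {'name': 1}, 'b': [15, 29, 18]}
value = lookup['key']['name'] + lookup['b'][0]  # -> value = 16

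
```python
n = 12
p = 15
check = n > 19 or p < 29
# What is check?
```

Answer: True

Derivation:
Trace (tracking check):
n = 12  # -> n = 12
p = 15  # -> p = 15
check = n > 19 or p < 29  # -> check = True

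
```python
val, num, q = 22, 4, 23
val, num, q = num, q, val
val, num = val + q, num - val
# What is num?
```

Trace (tracking num):
val, num, q = (22, 4, 23)  # -> val = 22, num = 4, q = 23
val, num, q = (num, q, val)  # -> val = 4, num = 23, q = 22
val, num = (val + q, num - val)  # -> val = 26, num = 19

Answer: 19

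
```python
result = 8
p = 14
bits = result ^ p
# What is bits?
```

Trace (tracking bits):
result = 8  # -> result = 8
p = 14  # -> p = 14
bits = result ^ p  # -> bits = 6

Answer: 6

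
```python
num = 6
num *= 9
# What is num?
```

Answer: 54

Derivation:
Trace (tracking num):
num = 6  # -> num = 6
num *= 9  # -> num = 54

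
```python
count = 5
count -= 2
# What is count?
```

Trace (tracking count):
count = 5  # -> count = 5
count -= 2  # -> count = 3

Answer: 3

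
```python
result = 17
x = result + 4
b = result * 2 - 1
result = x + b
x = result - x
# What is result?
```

Trace (tracking result):
result = 17  # -> result = 17
x = result + 4  # -> x = 21
b = result * 2 - 1  # -> b = 33
result = x + b  # -> result = 54
x = result - x  # -> x = 33

Answer: 54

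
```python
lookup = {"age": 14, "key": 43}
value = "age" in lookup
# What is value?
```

Answer: True

Derivation:
Trace (tracking value):
lookup = {'age': 14, 'key': 43}  # -> lookup = {'age': 14, 'key': 43}
value = 'age' in lookup  # -> value = True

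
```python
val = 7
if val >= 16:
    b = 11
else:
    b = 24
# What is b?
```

Trace (tracking b):
val = 7  # -> val = 7
if val >= 16:  # condition is False
else:
    b = 24  # -> b = 24

Answer: 24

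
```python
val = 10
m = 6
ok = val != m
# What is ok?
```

Answer: True

Derivation:
Trace (tracking ok):
val = 10  # -> val = 10
m = 6  # -> m = 6
ok = val != m  # -> ok = True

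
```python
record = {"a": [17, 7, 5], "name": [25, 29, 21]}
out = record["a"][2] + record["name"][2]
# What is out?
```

Trace (tracking out):
record = {'a': [17, 7, 5], 'name': [25, 29, 21]}  # -> record = {'a': [17, 7, 5], 'name': [25, 29, 21]}
out = record['a'][2] + record['name'][2]  # -> out = 26

Answer: 26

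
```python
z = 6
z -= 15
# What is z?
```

Trace (tracking z):
z = 6  # -> z = 6
z -= 15  # -> z = -9

Answer: -9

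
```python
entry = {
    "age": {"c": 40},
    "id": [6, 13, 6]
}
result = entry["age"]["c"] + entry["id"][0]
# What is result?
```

Trace (tracking result):
entry = {'age': {'c': 40}, 'id': [6, 13, 6]}  # -> entry = {'age': {'c': 40}, 'id': [6, 13, 6]}
result = entry['age']['c'] + entry['id'][0]  # -> result = 46

Answer: 46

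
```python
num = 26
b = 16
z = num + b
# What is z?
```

Trace (tracking z):
num = 26  # -> num = 26
b = 16  # -> b = 16
z = num + b  # -> z = 42

Answer: 42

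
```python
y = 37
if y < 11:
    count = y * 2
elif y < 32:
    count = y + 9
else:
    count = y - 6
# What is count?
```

Trace (tracking count):
y = 37  # -> y = 37
if y < 11:  # condition is False
elif y < 32:  # condition is False
else:
    count = y - 6  # -> count = 31

Answer: 31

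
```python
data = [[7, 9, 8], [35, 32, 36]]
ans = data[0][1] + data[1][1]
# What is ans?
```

Answer: 41

Derivation:
Trace (tracking ans):
data = [[7, 9, 8], [35, 32, 36]]  # -> data = [[7, 9, 8], [35, 32, 36]]
ans = data[0][1] + data[1][1]  # -> ans = 41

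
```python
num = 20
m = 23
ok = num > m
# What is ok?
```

Answer: False

Derivation:
Trace (tracking ok):
num = 20  # -> num = 20
m = 23  # -> m = 23
ok = num > m  # -> ok = False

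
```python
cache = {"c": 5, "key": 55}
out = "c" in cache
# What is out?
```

Answer: True

Derivation:
Trace (tracking out):
cache = {'c': 5, 'key': 55}  # -> cache = {'c': 5, 'key': 55}
out = 'c' in cache  # -> out = True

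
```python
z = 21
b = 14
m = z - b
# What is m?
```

Answer: 7

Derivation:
Trace (tracking m):
z = 21  # -> z = 21
b = 14  # -> b = 14
m = z - b  # -> m = 7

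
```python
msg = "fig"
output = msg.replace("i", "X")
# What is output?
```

Answer: 'fXg'

Derivation:
Trace (tracking output):
msg = 'fig'  # -> msg = 'fig'
output = msg.replace('i', 'X')  # -> output = 'fXg'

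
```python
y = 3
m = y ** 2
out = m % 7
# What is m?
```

Trace (tracking m):
y = 3  # -> y = 3
m = y ** 2  # -> m = 9
out = m % 7  # -> out = 2

Answer: 9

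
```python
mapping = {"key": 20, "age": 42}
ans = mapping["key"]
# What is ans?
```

Answer: 20

Derivation:
Trace (tracking ans):
mapping = {'key': 20, 'age': 42}  # -> mapping = {'key': 20, 'age': 42}
ans = mapping['key']  # -> ans = 20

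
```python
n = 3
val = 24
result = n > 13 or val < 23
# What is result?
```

Trace (tracking result):
n = 3  # -> n = 3
val = 24  # -> val = 24
result = n > 13 or val < 23  # -> result = False

Answer: False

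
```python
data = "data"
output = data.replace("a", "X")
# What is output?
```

Answer: 'dXtX'

Derivation:
Trace (tracking output):
data = 'data'  # -> data = 'data'
output = data.replace('a', 'X')  # -> output = 'dXtX'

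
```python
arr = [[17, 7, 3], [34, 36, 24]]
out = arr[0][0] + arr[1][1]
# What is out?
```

Answer: 53

Derivation:
Trace (tracking out):
arr = [[17, 7, 3], [34, 36, 24]]  # -> arr = [[17, 7, 3], [34, 36, 24]]
out = arr[0][0] + arr[1][1]  # -> out = 53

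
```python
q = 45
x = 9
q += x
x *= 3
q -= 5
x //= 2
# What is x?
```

Trace (tracking x):
q = 45  # -> q = 45
x = 9  # -> x = 9
q += x  # -> q = 54
x *= 3  # -> x = 27
q -= 5  # -> q = 49
x //= 2  # -> x = 13

Answer: 13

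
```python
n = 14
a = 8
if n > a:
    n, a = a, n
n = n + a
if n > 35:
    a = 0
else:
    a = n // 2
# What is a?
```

Trace (tracking a):
n = 14  # -> n = 14
a = 8  # -> a = 8
if n > a:  # condition is True
    n, a = (a, n)  # -> n = 8, a = 14
n = n + a  # -> n = 22
if n > 35:  # condition is False
else:
    a = n // 2  # -> a = 11

Answer: 11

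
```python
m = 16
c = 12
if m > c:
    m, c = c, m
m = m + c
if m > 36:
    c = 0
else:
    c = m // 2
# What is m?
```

Answer: 28

Derivation:
Trace (tracking m):
m = 16  # -> m = 16
c = 12  # -> c = 12
if m > c:  # condition is True
    m, c = (c, m)  # -> m = 12, c = 16
m = m + c  # -> m = 28
if m > 36:  # condition is False
else:
    c = m // 2  # -> c = 14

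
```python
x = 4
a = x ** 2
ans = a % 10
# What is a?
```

Trace (tracking a):
x = 4  # -> x = 4
a = x ** 2  # -> a = 16
ans = a % 10  # -> ans = 6

Answer: 16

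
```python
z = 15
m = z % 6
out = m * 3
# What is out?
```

Answer: 9

Derivation:
Trace (tracking out):
z = 15  # -> z = 15
m = z % 6  # -> m = 3
out = m * 3  # -> out = 9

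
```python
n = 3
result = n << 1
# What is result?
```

Trace (tracking result):
n = 3  # -> n = 3
result = n << 1  # -> result = 6

Answer: 6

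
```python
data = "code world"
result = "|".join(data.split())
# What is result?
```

Answer: 'code|world'

Derivation:
Trace (tracking result):
data = 'code world'  # -> data = 'code world'
result = '|'.join(data.split())  # -> result = 'code|world'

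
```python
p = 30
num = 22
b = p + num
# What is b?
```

Answer: 52

Derivation:
Trace (tracking b):
p = 30  # -> p = 30
num = 22  # -> num = 22
b = p + num  # -> b = 52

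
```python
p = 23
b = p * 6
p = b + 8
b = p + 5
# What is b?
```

Trace (tracking b):
p = 23  # -> p = 23
b = p * 6  # -> b = 138
p = b + 8  # -> p = 146
b = p + 5  # -> b = 151

Answer: 151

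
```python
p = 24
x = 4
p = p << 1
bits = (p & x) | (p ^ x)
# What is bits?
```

Answer: 52

Derivation:
Trace (tracking bits):
p = 24  # -> p = 24
x = 4  # -> x = 4
p = p << 1  # -> p = 48
bits = p & x | p ^ x  # -> bits = 52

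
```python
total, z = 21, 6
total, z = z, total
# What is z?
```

Answer: 21

Derivation:
Trace (tracking z):
total, z = (21, 6)  # -> total = 21, z = 6
total, z = (z, total)  # -> total = 6, z = 21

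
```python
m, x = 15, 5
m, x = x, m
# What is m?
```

Answer: 5

Derivation:
Trace (tracking m):
m, x = (15, 5)  # -> m = 15, x = 5
m, x = (x, m)  # -> m = 5, x = 15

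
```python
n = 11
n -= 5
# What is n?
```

Answer: 6

Derivation:
Trace (tracking n):
n = 11  # -> n = 11
n -= 5  # -> n = 6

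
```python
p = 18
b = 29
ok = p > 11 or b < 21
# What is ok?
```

Trace (tracking ok):
p = 18  # -> p = 18
b = 29  # -> b = 29
ok = p > 11 or b < 21  # -> ok = True

Answer: True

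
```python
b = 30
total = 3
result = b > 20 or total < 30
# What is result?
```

Answer: True

Derivation:
Trace (tracking result):
b = 30  # -> b = 30
total = 3  # -> total = 3
result = b > 20 or total < 30  # -> result = True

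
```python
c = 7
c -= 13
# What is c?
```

Answer: -6

Derivation:
Trace (tracking c):
c = 7  # -> c = 7
c -= 13  # -> c = -6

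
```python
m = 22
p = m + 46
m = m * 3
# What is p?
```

Answer: 68

Derivation:
Trace (tracking p):
m = 22  # -> m = 22
p = m + 46  # -> p = 68
m = m * 3  # -> m = 66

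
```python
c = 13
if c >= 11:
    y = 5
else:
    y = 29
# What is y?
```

Trace (tracking y):
c = 13  # -> c = 13
if c >= 11:  # condition is True
    y = 5  # -> y = 5

Answer: 5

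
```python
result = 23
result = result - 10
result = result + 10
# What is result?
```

Answer: 23

Derivation:
Trace (tracking result):
result = 23  # -> result = 23
result = result - 10  # -> result = 13
result = result + 10  # -> result = 23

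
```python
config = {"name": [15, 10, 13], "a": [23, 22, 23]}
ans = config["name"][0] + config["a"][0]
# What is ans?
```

Trace (tracking ans):
config = {'name': [15, 10, 13], 'a': [23, 22, 23]}  # -> config = {'name': [15, 10, 13], 'a': [23, 22, 23]}
ans = config['name'][0] + config['a'][0]  # -> ans = 38

Answer: 38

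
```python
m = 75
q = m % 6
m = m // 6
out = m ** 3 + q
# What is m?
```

Answer: 12

Derivation:
Trace (tracking m):
m = 75  # -> m = 75
q = m % 6  # -> q = 3
m = m // 6  # -> m = 12
out = m ** 3 + q  # -> out = 1731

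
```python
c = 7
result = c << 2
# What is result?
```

Trace (tracking result):
c = 7  # -> c = 7
result = c << 2  # -> result = 28

Answer: 28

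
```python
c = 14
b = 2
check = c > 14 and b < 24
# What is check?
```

Trace (tracking check):
c = 14  # -> c = 14
b = 2  # -> b = 2
check = c > 14 and b < 24  # -> check = False

Answer: False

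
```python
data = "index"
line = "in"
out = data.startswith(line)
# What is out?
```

Trace (tracking out):
data = 'index'  # -> data = 'index'
line = 'in'  # -> line = 'in'
out = data.startswith(line)  # -> out = True

Answer: True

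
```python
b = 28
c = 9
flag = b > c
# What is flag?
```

Answer: True

Derivation:
Trace (tracking flag):
b = 28  # -> b = 28
c = 9  # -> c = 9
flag = b > c  # -> flag = True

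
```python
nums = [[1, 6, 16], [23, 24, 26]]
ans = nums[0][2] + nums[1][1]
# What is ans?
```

Trace (tracking ans):
nums = [[1, 6, 16], [23, 24, 26]]  # -> nums = [[1, 6, 16], [23, 24, 26]]
ans = nums[0][2] + nums[1][1]  # -> ans = 40

Answer: 40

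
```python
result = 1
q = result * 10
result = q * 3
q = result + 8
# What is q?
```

Answer: 38

Derivation:
Trace (tracking q):
result = 1  # -> result = 1
q = result * 10  # -> q = 10
result = q * 3  # -> result = 30
q = result + 8  # -> q = 38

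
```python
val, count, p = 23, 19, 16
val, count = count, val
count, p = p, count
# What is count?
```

Answer: 16

Derivation:
Trace (tracking count):
val, count, p = (23, 19, 16)  # -> val = 23, count = 19, p = 16
val, count = (count, val)  # -> val = 19, count = 23
count, p = (p, count)  # -> count = 16, p = 23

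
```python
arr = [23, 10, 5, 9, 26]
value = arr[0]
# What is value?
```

Answer: 23

Derivation:
Trace (tracking value):
arr = [23, 10, 5, 9, 26]  # -> arr = [23, 10, 5, 9, 26]
value = arr[0]  # -> value = 23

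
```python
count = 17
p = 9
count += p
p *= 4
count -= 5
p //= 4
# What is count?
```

Answer: 21

Derivation:
Trace (tracking count):
count = 17  # -> count = 17
p = 9  # -> p = 9
count += p  # -> count = 26
p *= 4  # -> p = 36
count -= 5  # -> count = 21
p //= 4  # -> p = 9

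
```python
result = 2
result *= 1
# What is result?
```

Answer: 2

Derivation:
Trace (tracking result):
result = 2  # -> result = 2
result *= 1  # -> result = 2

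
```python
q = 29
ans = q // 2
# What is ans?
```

Answer: 14

Derivation:
Trace (tracking ans):
q = 29  # -> q = 29
ans = q // 2  # -> ans = 14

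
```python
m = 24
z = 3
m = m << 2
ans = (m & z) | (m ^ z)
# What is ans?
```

Trace (tracking ans):
m = 24  # -> m = 24
z = 3  # -> z = 3
m = m << 2  # -> m = 96
ans = m & z | m ^ z  # -> ans = 99

Answer: 99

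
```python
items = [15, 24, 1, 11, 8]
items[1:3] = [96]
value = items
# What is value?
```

Trace (tracking value):
items = [15, 24, 1, 11, 8]  # -> items = [15, 24, 1, 11, 8]
items[1:3] = [96]  # -> items = [15, 96, 11, 8]
value = items  # -> value = [15, 96, 11, 8]

Answer: [15, 96, 11, 8]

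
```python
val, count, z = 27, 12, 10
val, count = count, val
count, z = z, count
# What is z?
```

Answer: 27

Derivation:
Trace (tracking z):
val, count, z = (27, 12, 10)  # -> val = 27, count = 12, z = 10
val, count = (count, val)  # -> val = 12, count = 27
count, z = (z, count)  # -> count = 10, z = 27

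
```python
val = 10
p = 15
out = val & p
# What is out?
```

Trace (tracking out):
val = 10  # -> val = 10
p = 15  # -> p = 15
out = val & p  # -> out = 10

Answer: 10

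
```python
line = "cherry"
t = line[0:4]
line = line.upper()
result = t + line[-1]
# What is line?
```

Answer: 'CHERRY'

Derivation:
Trace (tracking line):
line = 'cherry'  # -> line = 'cherry'
t = line[0:4]  # -> t = 'cher'
line = line.upper()  # -> line = 'CHERRY'
result = t + line[-1]  # -> result = 'cherY'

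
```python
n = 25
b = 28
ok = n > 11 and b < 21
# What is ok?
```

Trace (tracking ok):
n = 25  # -> n = 25
b = 28  # -> b = 28
ok = n > 11 and b < 21  # -> ok = False

Answer: False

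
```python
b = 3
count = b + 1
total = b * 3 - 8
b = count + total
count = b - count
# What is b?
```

Trace (tracking b):
b = 3  # -> b = 3
count = b + 1  # -> count = 4
total = b * 3 - 8  # -> total = 1
b = count + total  # -> b = 5
count = b - count  # -> count = 1

Answer: 5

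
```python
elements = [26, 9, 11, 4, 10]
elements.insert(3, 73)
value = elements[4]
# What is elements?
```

Answer: [26, 9, 11, 73, 4, 10]

Derivation:
Trace (tracking elements):
elements = [26, 9, 11, 4, 10]  # -> elements = [26, 9, 11, 4, 10]
elements.insert(3, 73)  # -> elements = [26, 9, 11, 73, 4, 10]
value = elements[4]  # -> value = 4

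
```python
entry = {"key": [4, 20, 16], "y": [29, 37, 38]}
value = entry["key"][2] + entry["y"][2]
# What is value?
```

Trace (tracking value):
entry = {'key': [4, 20, 16], 'y': [29, 37, 38]}  # -> entry = {'key': [4, 20, 16], 'y': [29, 37, 38]}
value = entry['key'][2] + entry['y'][2]  # -> value = 54

Answer: 54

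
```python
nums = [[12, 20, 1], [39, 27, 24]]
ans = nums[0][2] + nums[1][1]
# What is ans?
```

Trace (tracking ans):
nums = [[12, 20, 1], [39, 27, 24]]  # -> nums = [[12, 20, 1], [39, 27, 24]]
ans = nums[0][2] + nums[1][1]  # -> ans = 28

Answer: 28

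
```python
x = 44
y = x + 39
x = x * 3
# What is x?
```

Trace (tracking x):
x = 44  # -> x = 44
y = x + 39  # -> y = 83
x = x * 3  # -> x = 132

Answer: 132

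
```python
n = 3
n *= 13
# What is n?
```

Trace (tracking n):
n = 3  # -> n = 3
n *= 13  # -> n = 39

Answer: 39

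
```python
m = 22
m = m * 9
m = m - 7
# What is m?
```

Trace (tracking m):
m = 22  # -> m = 22
m = m * 9  # -> m = 198
m = m - 7  # -> m = 191

Answer: 191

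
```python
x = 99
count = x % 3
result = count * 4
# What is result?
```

Answer: 0

Derivation:
Trace (tracking result):
x = 99  # -> x = 99
count = x % 3  # -> count = 0
result = count * 4  # -> result = 0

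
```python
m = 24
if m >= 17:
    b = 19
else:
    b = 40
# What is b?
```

Trace (tracking b):
m = 24  # -> m = 24
if m >= 17:  # condition is True
    b = 19  # -> b = 19

Answer: 19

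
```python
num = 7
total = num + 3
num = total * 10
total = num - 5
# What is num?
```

Answer: 100

Derivation:
Trace (tracking num):
num = 7  # -> num = 7
total = num + 3  # -> total = 10
num = total * 10  # -> num = 100
total = num - 5  # -> total = 95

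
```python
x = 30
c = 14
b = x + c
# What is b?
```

Answer: 44

Derivation:
Trace (tracking b):
x = 30  # -> x = 30
c = 14  # -> c = 14
b = x + c  # -> b = 44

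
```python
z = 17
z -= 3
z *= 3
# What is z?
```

Trace (tracking z):
z = 17  # -> z = 17
z -= 3  # -> z = 14
z *= 3  # -> z = 42

Answer: 42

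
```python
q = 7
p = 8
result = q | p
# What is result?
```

Trace (tracking result):
q = 7  # -> q = 7
p = 8  # -> p = 8
result = q | p  # -> result = 15

Answer: 15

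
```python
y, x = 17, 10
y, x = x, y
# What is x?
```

Trace (tracking x):
y, x = (17, 10)  # -> y = 17, x = 10
y, x = (x, y)  # -> y = 10, x = 17

Answer: 17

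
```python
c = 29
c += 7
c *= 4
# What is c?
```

Trace (tracking c):
c = 29  # -> c = 29
c += 7  # -> c = 36
c *= 4  # -> c = 144

Answer: 144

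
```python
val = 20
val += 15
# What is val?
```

Trace (tracking val):
val = 20  # -> val = 20
val += 15  # -> val = 35

Answer: 35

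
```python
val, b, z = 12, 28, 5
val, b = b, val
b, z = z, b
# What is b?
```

Trace (tracking b):
val, b, z = (12, 28, 5)  # -> val = 12, b = 28, z = 5
val, b = (b, val)  # -> val = 28, b = 12
b, z = (z, b)  # -> b = 5, z = 12

Answer: 5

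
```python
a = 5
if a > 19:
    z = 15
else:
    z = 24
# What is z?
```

Trace (tracking z):
a = 5  # -> a = 5
if a > 19:  # condition is False
else:
    z = 24  # -> z = 24

Answer: 24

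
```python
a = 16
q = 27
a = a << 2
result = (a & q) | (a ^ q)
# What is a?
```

Trace (tracking a):
a = 16  # -> a = 16
q = 27  # -> q = 27
a = a << 2  # -> a = 64
result = a & q | a ^ q  # -> result = 91

Answer: 64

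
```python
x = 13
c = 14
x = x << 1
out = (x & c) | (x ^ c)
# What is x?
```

Trace (tracking x):
x = 13  # -> x = 13
c = 14  # -> c = 14
x = x << 1  # -> x = 26
out = x & c | x ^ c  # -> out = 30

Answer: 26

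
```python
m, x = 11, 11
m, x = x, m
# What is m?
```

Trace (tracking m):
m, x = (11, 11)  # -> m = 11, x = 11
m, x = (x, m)  # -> m = 11, x = 11

Answer: 11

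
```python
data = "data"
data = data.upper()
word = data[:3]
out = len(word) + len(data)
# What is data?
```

Answer: 'DATA'

Derivation:
Trace (tracking data):
data = 'data'  # -> data = 'data'
data = data.upper()  # -> data = 'DATA'
word = data[:3]  # -> word = 'DAT'
out = len(word) + len(data)  # -> out = 7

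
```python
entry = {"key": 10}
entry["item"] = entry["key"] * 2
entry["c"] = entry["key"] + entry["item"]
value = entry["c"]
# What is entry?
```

Answer: {'key': 10, 'item': 20, 'c': 30}

Derivation:
Trace (tracking entry):
entry = {'key': 10}  # -> entry = {'key': 10}
entry['item'] = entry['key'] * 2  # -> entry = {'key': 10, 'item': 20}
entry['c'] = entry['key'] + entry['item']  # -> entry = {'key': 10, 'item': 20, 'c': 30}
value = entry['c']  # -> value = 30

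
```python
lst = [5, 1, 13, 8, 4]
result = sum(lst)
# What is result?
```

Trace (tracking result):
lst = [5, 1, 13, 8, 4]  # -> lst = [5, 1, 13, 8, 4]
result = sum(lst)  # -> result = 31

Answer: 31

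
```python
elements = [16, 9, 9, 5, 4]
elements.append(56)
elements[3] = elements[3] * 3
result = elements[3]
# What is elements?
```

Trace (tracking elements):
elements = [16, 9, 9, 5, 4]  # -> elements = [16, 9, 9, 5, 4]
elements.append(56)  # -> elements = [16, 9, 9, 5, 4, 56]
elements[3] = elements[3] * 3  # -> elements = [16, 9, 9, 15, 4, 56]
result = elements[3]  # -> result = 15

Answer: [16, 9, 9, 15, 4, 56]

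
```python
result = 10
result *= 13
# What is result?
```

Trace (tracking result):
result = 10  # -> result = 10
result *= 13  # -> result = 130

Answer: 130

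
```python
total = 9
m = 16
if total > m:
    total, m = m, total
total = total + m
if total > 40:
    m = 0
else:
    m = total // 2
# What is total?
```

Answer: 25

Derivation:
Trace (tracking total):
total = 9  # -> total = 9
m = 16  # -> m = 16
if total > m:  # condition is False
total = total + m  # -> total = 25
if total > 40:  # condition is False
else:
    m = total // 2  # -> m = 12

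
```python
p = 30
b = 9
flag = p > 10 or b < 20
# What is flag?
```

Trace (tracking flag):
p = 30  # -> p = 30
b = 9  # -> b = 9
flag = p > 10 or b < 20  # -> flag = True

Answer: True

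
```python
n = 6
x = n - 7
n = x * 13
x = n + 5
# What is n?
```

Answer: -13

Derivation:
Trace (tracking n):
n = 6  # -> n = 6
x = n - 7  # -> x = -1
n = x * 13  # -> n = -13
x = n + 5  # -> x = -8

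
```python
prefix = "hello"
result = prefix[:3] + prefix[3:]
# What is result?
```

Answer: 'hello'

Derivation:
Trace (tracking result):
prefix = 'hello'  # -> prefix = 'hello'
result = prefix[:3] + prefix[3:]  # -> result = 'hello'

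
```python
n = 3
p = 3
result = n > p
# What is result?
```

Answer: False

Derivation:
Trace (tracking result):
n = 3  # -> n = 3
p = 3  # -> p = 3
result = n > p  # -> result = False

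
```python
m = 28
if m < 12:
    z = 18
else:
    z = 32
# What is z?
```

Trace (tracking z):
m = 28  # -> m = 28
if m < 12:  # condition is False
else:
    z = 32  # -> z = 32

Answer: 32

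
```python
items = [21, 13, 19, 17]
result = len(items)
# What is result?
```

Answer: 4

Derivation:
Trace (tracking result):
items = [21, 13, 19, 17]  # -> items = [21, 13, 19, 17]
result = len(items)  # -> result = 4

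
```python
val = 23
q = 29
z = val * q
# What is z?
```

Trace (tracking z):
val = 23  # -> val = 23
q = 29  # -> q = 29
z = val * q  # -> z = 667

Answer: 667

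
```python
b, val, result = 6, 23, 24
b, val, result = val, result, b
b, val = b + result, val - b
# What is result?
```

Answer: 6

Derivation:
Trace (tracking result):
b, val, result = (6, 23, 24)  # -> b = 6, val = 23, result = 24
b, val, result = (val, result, b)  # -> b = 23, val = 24, result = 6
b, val = (b + result, val - b)  # -> b = 29, val = 1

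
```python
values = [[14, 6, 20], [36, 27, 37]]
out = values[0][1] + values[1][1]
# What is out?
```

Trace (tracking out):
values = [[14, 6, 20], [36, 27, 37]]  # -> values = [[14, 6, 20], [36, 27, 37]]
out = values[0][1] + values[1][1]  # -> out = 33

Answer: 33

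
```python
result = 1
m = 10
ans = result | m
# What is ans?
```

Answer: 11

Derivation:
Trace (tracking ans):
result = 1  # -> result = 1
m = 10  # -> m = 10
ans = result | m  # -> ans = 11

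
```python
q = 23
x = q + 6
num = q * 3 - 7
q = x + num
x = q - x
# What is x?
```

Answer: 62

Derivation:
Trace (tracking x):
q = 23  # -> q = 23
x = q + 6  # -> x = 29
num = q * 3 - 7  # -> num = 62
q = x + num  # -> q = 91
x = q - x  # -> x = 62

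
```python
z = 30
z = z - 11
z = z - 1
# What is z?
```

Trace (tracking z):
z = 30  # -> z = 30
z = z - 11  # -> z = 19
z = z - 1  # -> z = 18

Answer: 18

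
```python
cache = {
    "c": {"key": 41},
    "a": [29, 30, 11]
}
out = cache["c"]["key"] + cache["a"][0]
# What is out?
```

Trace (tracking out):
cache = {'c': {'key': 41}, 'a': [29, 30, 11]}  # -> cache = {'c': {'key': 41}, 'a': [29, 30, 11]}
out = cache['c']['key'] + cache['a'][0]  # -> out = 70

Answer: 70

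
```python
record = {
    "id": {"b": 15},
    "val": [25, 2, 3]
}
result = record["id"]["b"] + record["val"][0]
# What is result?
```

Answer: 40

Derivation:
Trace (tracking result):
record = {'id': {'b': 15}, 'val': [25, 2, 3]}  # -> record = {'id': {'b': 15}, 'val': [25, 2, 3]}
result = record['id']['b'] + record['val'][0]  # -> result = 40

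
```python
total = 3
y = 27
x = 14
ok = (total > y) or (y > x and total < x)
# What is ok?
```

Answer: True

Derivation:
Trace (tracking ok):
total = 3  # -> total = 3
y = 27  # -> y = 27
x = 14  # -> x = 14
ok = total > y or (y > x and total < x)  # -> ok = True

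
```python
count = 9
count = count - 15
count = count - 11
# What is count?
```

Trace (tracking count):
count = 9  # -> count = 9
count = count - 15  # -> count = -6
count = count - 11  # -> count = -17

Answer: -17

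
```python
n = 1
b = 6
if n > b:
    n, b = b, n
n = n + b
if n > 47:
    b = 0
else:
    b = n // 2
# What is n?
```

Trace (tracking n):
n = 1  # -> n = 1
b = 6  # -> b = 6
if n > b:  # condition is False
n = n + b  # -> n = 7
if n > 47:  # condition is False
else:
    b = n // 2  # -> b = 3

Answer: 7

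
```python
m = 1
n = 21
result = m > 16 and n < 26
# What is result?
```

Answer: False

Derivation:
Trace (tracking result):
m = 1  # -> m = 1
n = 21  # -> n = 21
result = m > 16 and n < 26  # -> result = False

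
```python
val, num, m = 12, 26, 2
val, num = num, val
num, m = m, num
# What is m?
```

Answer: 12

Derivation:
Trace (tracking m):
val, num, m = (12, 26, 2)  # -> val = 12, num = 26, m = 2
val, num = (num, val)  # -> val = 26, num = 12
num, m = (m, num)  # -> num = 2, m = 12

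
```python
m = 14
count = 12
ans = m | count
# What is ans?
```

Trace (tracking ans):
m = 14  # -> m = 14
count = 12  # -> count = 12
ans = m | count  # -> ans = 14

Answer: 14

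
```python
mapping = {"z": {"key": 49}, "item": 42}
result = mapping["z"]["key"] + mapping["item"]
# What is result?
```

Trace (tracking result):
mapping = {'z': {'key': 49}, 'item': 42}  # -> mapping = {'z': {'key': 49}, 'item': 42}
result = mapping['z']['key'] + mapping['item']  # -> result = 91

Answer: 91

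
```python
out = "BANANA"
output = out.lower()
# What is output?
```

Answer: 'banana'

Derivation:
Trace (tracking output):
out = 'BANANA'  # -> out = 'BANANA'
output = out.lower()  # -> output = 'banana'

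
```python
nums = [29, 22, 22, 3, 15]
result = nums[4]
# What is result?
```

Answer: 15

Derivation:
Trace (tracking result):
nums = [29, 22, 22, 3, 15]  # -> nums = [29, 22, 22, 3, 15]
result = nums[4]  # -> result = 15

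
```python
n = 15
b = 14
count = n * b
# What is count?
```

Trace (tracking count):
n = 15  # -> n = 15
b = 14  # -> b = 14
count = n * b  # -> count = 210

Answer: 210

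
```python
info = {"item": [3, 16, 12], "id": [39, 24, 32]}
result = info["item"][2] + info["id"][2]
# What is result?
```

Trace (tracking result):
info = {'item': [3, 16, 12], 'id': [39, 24, 32]}  # -> info = {'item': [3, 16, 12], 'id': [39, 24, 32]}
result = info['item'][2] + info['id'][2]  # -> result = 44

Answer: 44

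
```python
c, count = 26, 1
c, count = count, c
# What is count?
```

Trace (tracking count):
c, count = (26, 1)  # -> c = 26, count = 1
c, count = (count, c)  # -> c = 1, count = 26

Answer: 26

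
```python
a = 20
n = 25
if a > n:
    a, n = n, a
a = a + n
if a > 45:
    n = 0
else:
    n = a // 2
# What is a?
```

Trace (tracking a):
a = 20  # -> a = 20
n = 25  # -> n = 25
if a > n:  # condition is False
a = a + n  # -> a = 45
if a > 45:  # condition is False
else:
    n = a // 2  # -> n = 22

Answer: 45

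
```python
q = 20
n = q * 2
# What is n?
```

Answer: 40

Derivation:
Trace (tracking n):
q = 20  # -> q = 20
n = q * 2  # -> n = 40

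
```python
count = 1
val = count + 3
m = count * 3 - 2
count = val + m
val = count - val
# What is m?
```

Answer: 1

Derivation:
Trace (tracking m):
count = 1  # -> count = 1
val = count + 3  # -> val = 4
m = count * 3 - 2  # -> m = 1
count = val + m  # -> count = 5
val = count - val  # -> val = 1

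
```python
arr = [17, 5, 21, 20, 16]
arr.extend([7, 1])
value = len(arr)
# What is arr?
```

Trace (tracking arr):
arr = [17, 5, 21, 20, 16]  # -> arr = [17, 5, 21, 20, 16]
arr.extend([7, 1])  # -> arr = [17, 5, 21, 20, 16, 7, 1]
value = len(arr)  # -> value = 7

Answer: [17, 5, 21, 20, 16, 7, 1]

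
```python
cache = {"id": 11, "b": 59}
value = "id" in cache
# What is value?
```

Answer: True

Derivation:
Trace (tracking value):
cache = {'id': 11, 'b': 59}  # -> cache = {'id': 11, 'b': 59}
value = 'id' in cache  # -> value = True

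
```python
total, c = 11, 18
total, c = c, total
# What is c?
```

Trace (tracking c):
total, c = (11, 18)  # -> total = 11, c = 18
total, c = (c, total)  # -> total = 18, c = 11

Answer: 11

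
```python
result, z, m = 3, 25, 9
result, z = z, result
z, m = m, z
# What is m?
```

Trace (tracking m):
result, z, m = (3, 25, 9)  # -> result = 3, z = 25, m = 9
result, z = (z, result)  # -> result = 25, z = 3
z, m = (m, z)  # -> z = 9, m = 3

Answer: 3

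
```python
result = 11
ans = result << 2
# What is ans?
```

Answer: 44

Derivation:
Trace (tracking ans):
result = 11  # -> result = 11
ans = result << 2  # -> ans = 44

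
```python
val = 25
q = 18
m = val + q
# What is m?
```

Answer: 43

Derivation:
Trace (tracking m):
val = 25  # -> val = 25
q = 18  # -> q = 18
m = val + q  # -> m = 43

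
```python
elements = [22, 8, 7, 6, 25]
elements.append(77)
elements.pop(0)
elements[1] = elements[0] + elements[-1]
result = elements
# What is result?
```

Answer: [8, 85, 6, 25, 77]

Derivation:
Trace (tracking result):
elements = [22, 8, 7, 6, 25]  # -> elements = [22, 8, 7, 6, 25]
elements.append(77)  # -> elements = [22, 8, 7, 6, 25, 77]
elements.pop(0)  # -> elements = [8, 7, 6, 25, 77]
elements[1] = elements[0] + elements[-1]  # -> elements = [8, 85, 6, 25, 77]
result = elements  # -> result = [8, 85, 6, 25, 77]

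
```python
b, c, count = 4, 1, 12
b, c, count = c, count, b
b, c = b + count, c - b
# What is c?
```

Answer: 11

Derivation:
Trace (tracking c):
b, c, count = (4, 1, 12)  # -> b = 4, c = 1, count = 12
b, c, count = (c, count, b)  # -> b = 1, c = 12, count = 4
b, c = (b + count, c - b)  # -> b = 5, c = 11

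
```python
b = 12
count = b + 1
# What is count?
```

Answer: 13

Derivation:
Trace (tracking count):
b = 12  # -> b = 12
count = b + 1  # -> count = 13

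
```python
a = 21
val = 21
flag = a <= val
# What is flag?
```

Answer: True

Derivation:
Trace (tracking flag):
a = 21  # -> a = 21
val = 21  # -> val = 21
flag = a <= val  # -> flag = True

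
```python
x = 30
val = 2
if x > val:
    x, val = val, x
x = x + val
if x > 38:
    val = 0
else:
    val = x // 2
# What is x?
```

Answer: 32

Derivation:
Trace (tracking x):
x = 30  # -> x = 30
val = 2  # -> val = 2
if x > val:  # condition is True
    x, val = (val, x)  # -> x = 2, val = 30
x = x + val  # -> x = 32
if x > 38:  # condition is False
else:
    val = x // 2  # -> val = 16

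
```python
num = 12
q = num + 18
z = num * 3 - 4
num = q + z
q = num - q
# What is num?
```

Trace (tracking num):
num = 12  # -> num = 12
q = num + 18  # -> q = 30
z = num * 3 - 4  # -> z = 32
num = q + z  # -> num = 62
q = num - q  # -> q = 32

Answer: 62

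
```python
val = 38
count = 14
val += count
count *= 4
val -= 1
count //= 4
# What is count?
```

Trace (tracking count):
val = 38  # -> val = 38
count = 14  # -> count = 14
val += count  # -> val = 52
count *= 4  # -> count = 56
val -= 1  # -> val = 51
count //= 4  # -> count = 14

Answer: 14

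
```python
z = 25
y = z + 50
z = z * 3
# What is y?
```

Trace (tracking y):
z = 25  # -> z = 25
y = z + 50  # -> y = 75
z = z * 3  # -> z = 75

Answer: 75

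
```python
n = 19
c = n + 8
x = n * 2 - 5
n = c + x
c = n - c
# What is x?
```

Trace (tracking x):
n = 19  # -> n = 19
c = n + 8  # -> c = 27
x = n * 2 - 5  # -> x = 33
n = c + x  # -> n = 60
c = n - c  # -> c = 33

Answer: 33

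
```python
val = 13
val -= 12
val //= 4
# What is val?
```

Answer: 0

Derivation:
Trace (tracking val):
val = 13  # -> val = 13
val -= 12  # -> val = 1
val //= 4  # -> val = 0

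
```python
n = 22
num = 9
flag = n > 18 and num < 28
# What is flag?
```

Answer: True

Derivation:
Trace (tracking flag):
n = 22  # -> n = 22
num = 9  # -> num = 9
flag = n > 18 and num < 28  # -> flag = True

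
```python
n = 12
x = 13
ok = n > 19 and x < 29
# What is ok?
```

Answer: False

Derivation:
Trace (tracking ok):
n = 12  # -> n = 12
x = 13  # -> x = 13
ok = n > 19 and x < 29  # -> ok = False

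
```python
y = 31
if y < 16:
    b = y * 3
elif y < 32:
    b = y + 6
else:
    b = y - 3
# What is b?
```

Answer: 37

Derivation:
Trace (tracking b):
y = 31  # -> y = 31
if y < 16:  # condition is False
elif y < 32:  # condition is True
    b = y + 6  # -> b = 37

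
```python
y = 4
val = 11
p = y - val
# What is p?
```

Answer: -7

Derivation:
Trace (tracking p):
y = 4  # -> y = 4
val = 11  # -> val = 11
p = y - val  # -> p = -7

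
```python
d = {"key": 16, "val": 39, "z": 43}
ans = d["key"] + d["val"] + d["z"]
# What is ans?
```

Trace (tracking ans):
d = {'key': 16, 'val': 39, 'z': 43}  # -> d = {'key': 16, 'val': 39, 'z': 43}
ans = d['key'] + d['val'] + d['z']  # -> ans = 98

Answer: 98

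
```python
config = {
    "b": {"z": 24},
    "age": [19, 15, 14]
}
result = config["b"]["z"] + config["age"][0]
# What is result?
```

Answer: 43

Derivation:
Trace (tracking result):
config = {'b': {'z': 24}, 'age': [19, 15, 14]}  # -> config = {'b': {'z': 24}, 'age': [19, 15, 14]}
result = config['b']['z'] + config['age'][0]  # -> result = 43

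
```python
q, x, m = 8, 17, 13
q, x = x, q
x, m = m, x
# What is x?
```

Trace (tracking x):
q, x, m = (8, 17, 13)  # -> q = 8, x = 17, m = 13
q, x = (x, q)  # -> q = 17, x = 8
x, m = (m, x)  # -> x = 13, m = 8

Answer: 13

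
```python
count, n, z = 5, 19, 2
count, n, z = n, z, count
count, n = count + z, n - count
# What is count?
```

Trace (tracking count):
count, n, z = (5, 19, 2)  # -> count = 5, n = 19, z = 2
count, n, z = (n, z, count)  # -> count = 19, n = 2, z = 5
count, n = (count + z, n - count)  # -> count = 24, n = -17

Answer: 24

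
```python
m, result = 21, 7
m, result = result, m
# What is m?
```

Trace (tracking m):
m, result = (21, 7)  # -> m = 21, result = 7
m, result = (result, m)  # -> m = 7, result = 21

Answer: 7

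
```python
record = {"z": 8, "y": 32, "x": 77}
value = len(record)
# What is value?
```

Trace (tracking value):
record = {'z': 8, 'y': 32, 'x': 77}  # -> record = {'z': 8, 'y': 32, 'x': 77}
value = len(record)  # -> value = 3

Answer: 3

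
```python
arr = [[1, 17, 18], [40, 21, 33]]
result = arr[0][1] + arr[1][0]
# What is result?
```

Answer: 57

Derivation:
Trace (tracking result):
arr = [[1, 17, 18], [40, 21, 33]]  # -> arr = [[1, 17, 18], [40, 21, 33]]
result = arr[0][1] + arr[1][0]  # -> result = 57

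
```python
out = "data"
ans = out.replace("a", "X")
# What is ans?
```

Trace (tracking ans):
out = 'data'  # -> out = 'data'
ans = out.replace('a', 'X')  # -> ans = 'dXtX'

Answer: 'dXtX'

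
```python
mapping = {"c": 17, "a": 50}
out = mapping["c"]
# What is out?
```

Trace (tracking out):
mapping = {'c': 17, 'a': 50}  # -> mapping = {'c': 17, 'a': 50}
out = mapping['c']  # -> out = 17

Answer: 17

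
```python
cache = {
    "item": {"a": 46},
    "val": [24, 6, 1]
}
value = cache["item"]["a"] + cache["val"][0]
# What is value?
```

Trace (tracking value):
cache = {'item': {'a': 46}, 'val': [24, 6, 1]}  # -> cache = {'item': {'a': 46}, 'val': [24, 6, 1]}
value = cache['item']['a'] + cache['val'][0]  # -> value = 70

Answer: 70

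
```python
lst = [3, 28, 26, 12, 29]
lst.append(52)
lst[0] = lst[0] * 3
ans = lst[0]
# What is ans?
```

Trace (tracking ans):
lst = [3, 28, 26, 12, 29]  # -> lst = [3, 28, 26, 12, 29]
lst.append(52)  # -> lst = [3, 28, 26, 12, 29, 52]
lst[0] = lst[0] * 3  # -> lst = [9, 28, 26, 12, 29, 52]
ans = lst[0]  # -> ans = 9

Answer: 9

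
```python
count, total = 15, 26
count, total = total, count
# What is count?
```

Trace (tracking count):
count, total = (15, 26)  # -> count = 15, total = 26
count, total = (total, count)  # -> count = 26, total = 15

Answer: 26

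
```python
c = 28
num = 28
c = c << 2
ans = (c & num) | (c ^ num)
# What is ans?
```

Trace (tracking ans):
c = 28  # -> c = 28
num = 28  # -> num = 28
c = c << 2  # -> c = 112
ans = c & num | c ^ num  # -> ans = 124

Answer: 124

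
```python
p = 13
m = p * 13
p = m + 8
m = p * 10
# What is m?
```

Trace (tracking m):
p = 13  # -> p = 13
m = p * 13  # -> m = 169
p = m + 8  # -> p = 177
m = p * 10  # -> m = 1770

Answer: 1770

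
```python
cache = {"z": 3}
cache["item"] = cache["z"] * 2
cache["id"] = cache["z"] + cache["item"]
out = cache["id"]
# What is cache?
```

Answer: {'z': 3, 'item': 6, 'id': 9}

Derivation:
Trace (tracking cache):
cache = {'z': 3}  # -> cache = {'z': 3}
cache['item'] = cache['z'] * 2  # -> cache = {'z': 3, 'item': 6}
cache['id'] = cache['z'] + cache['item']  # -> cache = {'z': 3, 'item': 6, 'id': 9}
out = cache['id']  # -> out = 9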